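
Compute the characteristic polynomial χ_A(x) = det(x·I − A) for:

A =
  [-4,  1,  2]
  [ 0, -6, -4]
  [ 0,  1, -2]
x^3 + 12*x^2 + 48*x + 64

Expanding det(x·I − A) (e.g. by cofactor expansion or by noting that A is similar to its Jordan form J, which has the same characteristic polynomial as A) gives
  χ_A(x) = x^3 + 12*x^2 + 48*x + 64
which factors as (x + 4)^3. The eigenvalues (with algebraic multiplicities) are λ = -4 with multiplicity 3.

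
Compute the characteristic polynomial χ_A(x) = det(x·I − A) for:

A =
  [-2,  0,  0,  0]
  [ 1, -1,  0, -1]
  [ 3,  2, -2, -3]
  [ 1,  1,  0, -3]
x^4 + 8*x^3 + 24*x^2 + 32*x + 16

Expanding det(x·I − A) (e.g. by cofactor expansion or by noting that A is similar to its Jordan form J, which has the same characteristic polynomial as A) gives
  χ_A(x) = x^4 + 8*x^3 + 24*x^2 + 32*x + 16
which factors as (x + 2)^4. The eigenvalues (with algebraic multiplicities) are λ = -2 with multiplicity 4.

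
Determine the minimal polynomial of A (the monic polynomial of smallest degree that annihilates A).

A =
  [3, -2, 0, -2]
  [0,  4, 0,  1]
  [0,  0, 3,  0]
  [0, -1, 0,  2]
x^2 - 6*x + 9

The characteristic polynomial is χ_A(x) = (x - 3)^4, so the eigenvalues are known. The minimal polynomial is
  m_A(x) = Π_λ (x − λ)^{k_λ}
where k_λ is the size of the *largest* Jordan block for λ (equivalently, the smallest k with (A − λI)^k v = 0 for every generalised eigenvector v of λ).

  λ = 3: largest Jordan block has size 2, contributing (x − 3)^2

So m_A(x) = (x - 3)^2 = x^2 - 6*x + 9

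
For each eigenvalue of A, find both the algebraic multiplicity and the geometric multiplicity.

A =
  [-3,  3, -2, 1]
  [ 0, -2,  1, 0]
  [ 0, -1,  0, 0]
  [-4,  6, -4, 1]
λ = -1: alg = 4, geom = 2

Step 1 — factor the characteristic polynomial to read off the algebraic multiplicities:
  χ_A(x) = (x + 1)^4

Step 2 — compute geometric multiplicities via the rank-nullity identity g(λ) = n − rank(A − λI):
  rank(A − (-1)·I) = 2, so dim ker(A − (-1)·I) = n − 2 = 2

Summary:
  λ = -1: algebraic multiplicity = 4, geometric multiplicity = 2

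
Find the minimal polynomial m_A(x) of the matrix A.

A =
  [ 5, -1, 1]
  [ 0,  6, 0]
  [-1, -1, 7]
x^2 - 12*x + 36

The characteristic polynomial is χ_A(x) = (x - 6)^3, so the eigenvalues are known. The minimal polynomial is
  m_A(x) = Π_λ (x − λ)^{k_λ}
where k_λ is the size of the *largest* Jordan block for λ (equivalently, the smallest k with (A − λI)^k v = 0 for every generalised eigenvector v of λ).

  λ = 6: largest Jordan block has size 2, contributing (x − 6)^2

So m_A(x) = (x - 6)^2 = x^2 - 12*x + 36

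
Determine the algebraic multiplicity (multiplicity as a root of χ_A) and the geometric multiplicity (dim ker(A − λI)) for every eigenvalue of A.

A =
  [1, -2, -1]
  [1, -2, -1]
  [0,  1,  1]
λ = 0: alg = 3, geom = 1

Step 1 — factor the characteristic polynomial to read off the algebraic multiplicities:
  χ_A(x) = x^3

Step 2 — compute geometric multiplicities via the rank-nullity identity g(λ) = n − rank(A − λI):
  rank(A − (0)·I) = 2, so dim ker(A − (0)·I) = n − 2 = 1

Summary:
  λ = 0: algebraic multiplicity = 3, geometric multiplicity = 1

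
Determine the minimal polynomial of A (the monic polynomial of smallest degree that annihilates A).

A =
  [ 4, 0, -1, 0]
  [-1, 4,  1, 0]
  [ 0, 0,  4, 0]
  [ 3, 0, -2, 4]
x^3 - 12*x^2 + 48*x - 64

The characteristic polynomial is χ_A(x) = (x - 4)^4, so the eigenvalues are known. The minimal polynomial is
  m_A(x) = Π_λ (x − λ)^{k_λ}
where k_λ is the size of the *largest* Jordan block for λ (equivalently, the smallest k with (A − λI)^k v = 0 for every generalised eigenvector v of λ).

  λ = 4: largest Jordan block has size 3, contributing (x − 4)^3

So m_A(x) = (x - 4)^3 = x^3 - 12*x^2 + 48*x - 64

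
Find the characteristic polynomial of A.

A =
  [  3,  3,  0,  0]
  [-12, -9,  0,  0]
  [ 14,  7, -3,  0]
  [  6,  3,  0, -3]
x^4 + 12*x^3 + 54*x^2 + 108*x + 81

Expanding det(x·I − A) (e.g. by cofactor expansion or by noting that A is similar to its Jordan form J, which has the same characteristic polynomial as A) gives
  χ_A(x) = x^4 + 12*x^3 + 54*x^2 + 108*x + 81
which factors as (x + 3)^4. The eigenvalues (with algebraic multiplicities) are λ = -3 with multiplicity 4.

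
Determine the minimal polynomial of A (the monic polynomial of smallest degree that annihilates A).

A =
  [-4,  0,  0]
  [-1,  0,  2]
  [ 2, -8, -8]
x^2 + 8*x + 16

The characteristic polynomial is χ_A(x) = (x + 4)^3, so the eigenvalues are known. The minimal polynomial is
  m_A(x) = Π_λ (x − λ)^{k_λ}
where k_λ is the size of the *largest* Jordan block for λ (equivalently, the smallest k with (A − λI)^k v = 0 for every generalised eigenvector v of λ).

  λ = -4: largest Jordan block has size 2, contributing (x + 4)^2

So m_A(x) = (x + 4)^2 = x^2 + 8*x + 16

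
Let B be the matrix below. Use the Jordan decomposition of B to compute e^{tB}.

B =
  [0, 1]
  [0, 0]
e^{tB} =
  [1, t]
  [0, 1]

Strategy: write B = P · J · P⁻¹ where J is a Jordan canonical form, so e^{tB} = P · e^{tJ} · P⁻¹, and e^{tJ} can be computed block-by-block.

B has Jordan form
J =
  [0, 1]
  [0, 0]
(up to reordering of blocks).

Per-block formulas:
  For a 2×2 Jordan block J_2(0): exp(t · J_2(0)) = e^(0t)·(I + t·N), where N is the 2×2 nilpotent shift.

After assembling e^{tJ} and conjugating by P, we get:

e^{tB} =
  [1, t]
  [0, 1]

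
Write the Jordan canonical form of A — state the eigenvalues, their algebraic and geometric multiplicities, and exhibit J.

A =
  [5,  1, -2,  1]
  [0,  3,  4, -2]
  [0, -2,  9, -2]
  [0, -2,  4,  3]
J_2(5) ⊕ J_1(5) ⊕ J_1(5)

The characteristic polynomial is
  det(x·I − A) = x^4 - 20*x^3 + 150*x^2 - 500*x + 625 = (x - 5)^4

Eigenvalues and multiplicities (the geometric multiplicity of λ is n − rank(A − λI), which equals the number of Jordan blocks for λ):
  λ = 5: algebraic multiplicity = 4, geometric multiplicity = 3

Determining the block sizes for each eigenvalue:
  λ = 5: 3 blocks summing to 4 forces exactly one block of size 2 and the rest size 1 → block sizes [2, 1, 1]

Assembling the blocks gives a Jordan form
J =
  [5, 1, 0, 0]
  [0, 5, 0, 0]
  [0, 0, 5, 0]
  [0, 0, 0, 5]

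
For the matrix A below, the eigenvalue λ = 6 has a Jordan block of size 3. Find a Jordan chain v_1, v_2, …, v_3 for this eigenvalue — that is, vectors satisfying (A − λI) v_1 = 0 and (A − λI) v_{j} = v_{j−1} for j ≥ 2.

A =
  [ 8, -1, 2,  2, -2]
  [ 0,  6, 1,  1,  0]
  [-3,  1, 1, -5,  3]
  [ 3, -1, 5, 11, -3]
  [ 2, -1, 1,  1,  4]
A Jordan chain for λ = 6 of length 3:
v_1 = (1, 0, -2, 2, 1)ᵀ
v_2 = (2, 1, -5, 5, 1)ᵀ
v_3 = (0, 0, 1, 0, 0)ᵀ

Let N = A − (6)·I. We want v_3 with N^3 v_3 = 0 but N^2 v_3 ≠ 0; then v_{j-1} := N · v_j for j = 3, …, 2.

Pick v_3 = (0, 0, 1, 0, 0)ᵀ.
Then v_2 = N · v_3 = (2, 1, -5, 5, 1)ᵀ.
Then v_1 = N · v_2 = (1, 0, -2, 2, 1)ᵀ.

Sanity check: (A − (6)·I) v_1 = (0, 0, 0, 0, 0)ᵀ = 0. ✓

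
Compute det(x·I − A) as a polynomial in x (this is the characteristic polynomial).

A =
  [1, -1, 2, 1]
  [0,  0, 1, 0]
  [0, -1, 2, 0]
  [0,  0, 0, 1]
x^4 - 4*x^3 + 6*x^2 - 4*x + 1

Expanding det(x·I − A) (e.g. by cofactor expansion or by noting that A is similar to its Jordan form J, which has the same characteristic polynomial as A) gives
  χ_A(x) = x^4 - 4*x^3 + 6*x^2 - 4*x + 1
which factors as (x - 1)^4. The eigenvalues (with algebraic multiplicities) are λ = 1 with multiplicity 4.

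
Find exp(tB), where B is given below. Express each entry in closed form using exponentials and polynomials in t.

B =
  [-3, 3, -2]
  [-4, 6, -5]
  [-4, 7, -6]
e^{tB} =
  [-2*t*exp(-t) + exp(-t), t^2*exp(-t)/2 + 3*t*exp(-t), -t^2*exp(-t)/2 - 2*t*exp(-t)]
  [-4*t*exp(-t), t^2*exp(-t) + 7*t*exp(-t) + exp(-t), -t^2*exp(-t) - 5*t*exp(-t)]
  [-4*t*exp(-t), t^2*exp(-t) + 7*t*exp(-t), -t^2*exp(-t) - 5*t*exp(-t) + exp(-t)]

Strategy: write B = P · J · P⁻¹ where J is a Jordan canonical form, so e^{tB} = P · e^{tJ} · P⁻¹, and e^{tJ} can be computed block-by-block.

B has Jordan form
J =
  [-1,  1,  0]
  [ 0, -1,  1]
  [ 0,  0, -1]
(up to reordering of blocks).

Per-block formulas:
  For a 3×3 Jordan block J_3(-1): exp(t · J_3(-1)) = e^(-1t)·(I + t·N + (t^2/2)·N^2), where N is the 3×3 nilpotent shift.

After assembling e^{tJ} and conjugating by P, we get:

e^{tB} =
  [-2*t*exp(-t) + exp(-t), t^2*exp(-t)/2 + 3*t*exp(-t), -t^2*exp(-t)/2 - 2*t*exp(-t)]
  [-4*t*exp(-t), t^2*exp(-t) + 7*t*exp(-t) + exp(-t), -t^2*exp(-t) - 5*t*exp(-t)]
  [-4*t*exp(-t), t^2*exp(-t) + 7*t*exp(-t), -t^2*exp(-t) - 5*t*exp(-t) + exp(-t)]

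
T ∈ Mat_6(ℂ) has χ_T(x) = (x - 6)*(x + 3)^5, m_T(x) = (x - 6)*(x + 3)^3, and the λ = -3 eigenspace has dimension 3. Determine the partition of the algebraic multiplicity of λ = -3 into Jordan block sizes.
Block sizes for λ = -3: [3, 1, 1]

Step 1 — from the characteristic polynomial, algebraic multiplicity of λ = -3 is 5. From dim ker(T − (-3)·I) = 3, there are exactly 3 Jordan blocks for λ = -3.
Step 2 — from the minimal polynomial, the factor (x + 3)^3 tells us the largest block for λ = -3 has size 3.
Step 3 — with total size 5, 3 blocks, and largest block 3, the block sizes (in nonincreasing order) are [3, 1, 1].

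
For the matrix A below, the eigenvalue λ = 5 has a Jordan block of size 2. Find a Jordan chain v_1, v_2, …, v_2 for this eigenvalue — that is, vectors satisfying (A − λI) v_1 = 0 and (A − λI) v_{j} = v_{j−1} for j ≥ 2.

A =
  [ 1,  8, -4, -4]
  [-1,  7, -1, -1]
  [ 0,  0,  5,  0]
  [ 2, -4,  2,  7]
A Jordan chain for λ = 5 of length 2:
v_1 = (-4, -1, 0, 2)ᵀ
v_2 = (1, 0, 0, 0)ᵀ

Let N = A − (5)·I. We want v_2 with N^2 v_2 = 0 but N^1 v_2 ≠ 0; then v_{j-1} := N · v_j for j = 2, …, 2.

Pick v_2 = (1, 0, 0, 0)ᵀ.
Then v_1 = N · v_2 = (-4, -1, 0, 2)ᵀ.

Sanity check: (A − (5)·I) v_1 = (0, 0, 0, 0)ᵀ = 0. ✓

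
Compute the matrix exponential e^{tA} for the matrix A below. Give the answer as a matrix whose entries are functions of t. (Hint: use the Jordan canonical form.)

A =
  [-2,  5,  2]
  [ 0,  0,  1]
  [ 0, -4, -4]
e^{tA} =
  [exp(-2*t), t^2*exp(-2*t) + 5*t*exp(-2*t), t^2*exp(-2*t)/2 + 2*t*exp(-2*t)]
  [0, 2*t*exp(-2*t) + exp(-2*t), t*exp(-2*t)]
  [0, -4*t*exp(-2*t), -2*t*exp(-2*t) + exp(-2*t)]

Strategy: write A = P · J · P⁻¹ where J is a Jordan canonical form, so e^{tA} = P · e^{tJ} · P⁻¹, and e^{tJ} can be computed block-by-block.

A has Jordan form
J =
  [-2,  1,  0]
  [ 0, -2,  1]
  [ 0,  0, -2]
(up to reordering of blocks).

Per-block formulas:
  For a 3×3 Jordan block J_3(-2): exp(t · J_3(-2)) = e^(-2t)·(I + t·N + (t^2/2)·N^2), where N is the 3×3 nilpotent shift.

After assembling e^{tJ} and conjugating by P, we get:

e^{tA} =
  [exp(-2*t), t^2*exp(-2*t) + 5*t*exp(-2*t), t^2*exp(-2*t)/2 + 2*t*exp(-2*t)]
  [0, 2*t*exp(-2*t) + exp(-2*t), t*exp(-2*t)]
  [0, -4*t*exp(-2*t), -2*t*exp(-2*t) + exp(-2*t)]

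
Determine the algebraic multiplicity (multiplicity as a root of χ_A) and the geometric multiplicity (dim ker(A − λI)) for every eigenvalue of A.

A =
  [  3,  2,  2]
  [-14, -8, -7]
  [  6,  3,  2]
λ = -1: alg = 3, geom = 2

Step 1 — factor the characteristic polynomial to read off the algebraic multiplicities:
  χ_A(x) = (x + 1)^3

Step 2 — compute geometric multiplicities via the rank-nullity identity g(λ) = n − rank(A − λI):
  rank(A − (-1)·I) = 1, so dim ker(A − (-1)·I) = n − 1 = 2

Summary:
  λ = -1: algebraic multiplicity = 3, geometric multiplicity = 2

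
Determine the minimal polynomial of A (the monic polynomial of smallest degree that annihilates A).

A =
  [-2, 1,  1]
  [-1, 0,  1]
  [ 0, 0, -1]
x^2 + 2*x + 1

The characteristic polynomial is χ_A(x) = (x + 1)^3, so the eigenvalues are known. The minimal polynomial is
  m_A(x) = Π_λ (x − λ)^{k_λ}
where k_λ is the size of the *largest* Jordan block for λ (equivalently, the smallest k with (A − λI)^k v = 0 for every generalised eigenvector v of λ).

  λ = -1: largest Jordan block has size 2, contributing (x + 1)^2

So m_A(x) = (x + 1)^2 = x^2 + 2*x + 1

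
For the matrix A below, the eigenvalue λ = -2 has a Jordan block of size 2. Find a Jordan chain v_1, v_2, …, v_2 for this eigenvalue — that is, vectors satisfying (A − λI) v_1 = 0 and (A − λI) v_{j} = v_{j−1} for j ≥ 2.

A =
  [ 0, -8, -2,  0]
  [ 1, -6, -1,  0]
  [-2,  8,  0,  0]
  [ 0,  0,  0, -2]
A Jordan chain for λ = -2 of length 2:
v_1 = (2, 1, -2, 0)ᵀ
v_2 = (1, 0, 0, 0)ᵀ

Let N = A − (-2)·I. We want v_2 with N^2 v_2 = 0 but N^1 v_2 ≠ 0; then v_{j-1} := N · v_j for j = 2, …, 2.

Pick v_2 = (1, 0, 0, 0)ᵀ.
Then v_1 = N · v_2 = (2, 1, -2, 0)ᵀ.

Sanity check: (A − (-2)·I) v_1 = (0, 0, 0, 0)ᵀ = 0. ✓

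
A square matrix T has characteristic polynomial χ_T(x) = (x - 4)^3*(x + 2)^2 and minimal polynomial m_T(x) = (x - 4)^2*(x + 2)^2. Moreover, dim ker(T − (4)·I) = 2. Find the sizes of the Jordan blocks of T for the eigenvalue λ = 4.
Block sizes for λ = 4: [2, 1]

Step 1 — from the characteristic polynomial, algebraic multiplicity of λ = 4 is 3. From dim ker(T − (4)·I) = 2, there are exactly 2 Jordan blocks for λ = 4.
Step 2 — from the minimal polynomial, the factor (x − 4)^2 tells us the largest block for λ = 4 has size 2.
Step 3 — with total size 3, 2 blocks, and largest block 2, the block sizes (in nonincreasing order) are [2, 1].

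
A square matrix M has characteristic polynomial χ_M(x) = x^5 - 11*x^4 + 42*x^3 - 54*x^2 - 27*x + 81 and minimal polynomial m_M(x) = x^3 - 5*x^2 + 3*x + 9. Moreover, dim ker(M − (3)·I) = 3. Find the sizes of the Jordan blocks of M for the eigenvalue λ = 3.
Block sizes for λ = 3: [2, 1, 1]

Step 1 — from the characteristic polynomial, algebraic multiplicity of λ = 3 is 4. From dim ker(M − (3)·I) = 3, there are exactly 3 Jordan blocks for λ = 3.
Step 2 — from the minimal polynomial, the factor (x − 3)^2 tells us the largest block for λ = 3 has size 2.
Step 3 — with total size 4, 3 blocks, and largest block 2, the block sizes (in nonincreasing order) are [2, 1, 1].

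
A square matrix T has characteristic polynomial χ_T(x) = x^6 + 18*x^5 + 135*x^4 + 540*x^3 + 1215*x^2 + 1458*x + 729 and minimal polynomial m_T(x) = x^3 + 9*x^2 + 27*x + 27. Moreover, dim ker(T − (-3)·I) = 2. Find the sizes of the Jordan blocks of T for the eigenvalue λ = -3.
Block sizes for λ = -3: [3, 3]

Step 1 — from the characteristic polynomial, algebraic multiplicity of λ = -3 is 6. From dim ker(T − (-3)·I) = 2, there are exactly 2 Jordan blocks for λ = -3.
Step 2 — from the minimal polynomial, the factor (x + 3)^3 tells us the largest block for λ = -3 has size 3.
Step 3 — with total size 6, 2 blocks, and largest block 3, the block sizes (in nonincreasing order) are [3, 3].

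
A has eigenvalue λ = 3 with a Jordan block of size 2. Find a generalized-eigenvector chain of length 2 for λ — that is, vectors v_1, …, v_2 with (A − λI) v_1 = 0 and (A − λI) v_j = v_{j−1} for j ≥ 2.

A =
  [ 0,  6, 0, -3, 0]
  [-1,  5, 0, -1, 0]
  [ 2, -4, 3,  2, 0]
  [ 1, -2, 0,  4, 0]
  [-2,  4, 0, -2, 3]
A Jordan chain for λ = 3 of length 2:
v_1 = (-3, -1, 2, 1, -2)ᵀ
v_2 = (1, 0, 0, 0, 0)ᵀ

Let N = A − (3)·I. We want v_2 with N^2 v_2 = 0 but N^1 v_2 ≠ 0; then v_{j-1} := N · v_j for j = 2, …, 2.

Pick v_2 = (1, 0, 0, 0, 0)ᵀ.
Then v_1 = N · v_2 = (-3, -1, 2, 1, -2)ᵀ.

Sanity check: (A − (3)·I) v_1 = (0, 0, 0, 0, 0)ᵀ = 0. ✓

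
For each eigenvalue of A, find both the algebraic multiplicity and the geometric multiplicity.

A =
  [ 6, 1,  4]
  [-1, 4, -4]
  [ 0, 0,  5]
λ = 5: alg = 3, geom = 2

Step 1 — factor the characteristic polynomial to read off the algebraic multiplicities:
  χ_A(x) = (x - 5)^3

Step 2 — compute geometric multiplicities via the rank-nullity identity g(λ) = n − rank(A − λI):
  rank(A − (5)·I) = 1, so dim ker(A − (5)·I) = n − 1 = 2

Summary:
  λ = 5: algebraic multiplicity = 3, geometric multiplicity = 2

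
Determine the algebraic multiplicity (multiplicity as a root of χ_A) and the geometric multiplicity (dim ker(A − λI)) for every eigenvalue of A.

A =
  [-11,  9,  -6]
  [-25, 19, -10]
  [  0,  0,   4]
λ = 4: alg = 3, geom = 2

Step 1 — factor the characteristic polynomial to read off the algebraic multiplicities:
  χ_A(x) = (x - 4)^3

Step 2 — compute geometric multiplicities via the rank-nullity identity g(λ) = n − rank(A − λI):
  rank(A − (4)·I) = 1, so dim ker(A − (4)·I) = n − 1 = 2

Summary:
  λ = 4: algebraic multiplicity = 3, geometric multiplicity = 2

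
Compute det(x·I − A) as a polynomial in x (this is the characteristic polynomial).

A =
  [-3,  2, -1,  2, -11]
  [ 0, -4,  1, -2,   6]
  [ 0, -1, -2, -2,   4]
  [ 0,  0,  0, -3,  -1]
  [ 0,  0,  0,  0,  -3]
x^5 + 15*x^4 + 90*x^3 + 270*x^2 + 405*x + 243

Expanding det(x·I − A) (e.g. by cofactor expansion or by noting that A is similar to its Jordan form J, which has the same characteristic polynomial as A) gives
  χ_A(x) = x^5 + 15*x^4 + 90*x^3 + 270*x^2 + 405*x + 243
which factors as (x + 3)^5. The eigenvalues (with algebraic multiplicities) are λ = -3 with multiplicity 5.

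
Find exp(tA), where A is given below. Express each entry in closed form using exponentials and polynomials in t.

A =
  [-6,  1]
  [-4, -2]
e^{tA} =
  [-2*t*exp(-4*t) + exp(-4*t), t*exp(-4*t)]
  [-4*t*exp(-4*t), 2*t*exp(-4*t) + exp(-4*t)]

Strategy: write A = P · J · P⁻¹ where J is a Jordan canonical form, so e^{tA} = P · e^{tJ} · P⁻¹, and e^{tJ} can be computed block-by-block.

A has Jordan form
J =
  [-4,  1]
  [ 0, -4]
(up to reordering of blocks).

Per-block formulas:
  For a 2×2 Jordan block J_2(-4): exp(t · J_2(-4)) = e^(-4t)·(I + t·N), where N is the 2×2 nilpotent shift.

After assembling e^{tJ} and conjugating by P, we get:

e^{tA} =
  [-2*t*exp(-4*t) + exp(-4*t), t*exp(-4*t)]
  [-4*t*exp(-4*t), 2*t*exp(-4*t) + exp(-4*t)]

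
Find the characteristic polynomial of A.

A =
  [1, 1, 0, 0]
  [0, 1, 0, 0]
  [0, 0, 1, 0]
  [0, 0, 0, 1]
x^4 - 4*x^3 + 6*x^2 - 4*x + 1

Expanding det(x·I − A) (e.g. by cofactor expansion or by noting that A is similar to its Jordan form J, which has the same characteristic polynomial as A) gives
  χ_A(x) = x^4 - 4*x^3 + 6*x^2 - 4*x + 1
which factors as (x - 1)^4. The eigenvalues (with algebraic multiplicities) are λ = 1 with multiplicity 4.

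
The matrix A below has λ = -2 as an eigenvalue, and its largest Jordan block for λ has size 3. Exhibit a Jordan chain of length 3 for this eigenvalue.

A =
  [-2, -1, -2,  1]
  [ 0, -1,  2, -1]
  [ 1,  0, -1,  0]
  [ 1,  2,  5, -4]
A Jordan chain for λ = -2 of length 3:
v_1 = (-1, 1, 1, 3)ᵀ
v_2 = (0, 0, 1, 1)ᵀ
v_3 = (1, 0, 0, 0)ᵀ

Let N = A − (-2)·I. We want v_3 with N^3 v_3 = 0 but N^2 v_3 ≠ 0; then v_{j-1} := N · v_j for j = 3, …, 2.

Pick v_3 = (1, 0, 0, 0)ᵀ.
Then v_2 = N · v_3 = (0, 0, 1, 1)ᵀ.
Then v_1 = N · v_2 = (-1, 1, 1, 3)ᵀ.

Sanity check: (A − (-2)·I) v_1 = (0, 0, 0, 0)ᵀ = 0. ✓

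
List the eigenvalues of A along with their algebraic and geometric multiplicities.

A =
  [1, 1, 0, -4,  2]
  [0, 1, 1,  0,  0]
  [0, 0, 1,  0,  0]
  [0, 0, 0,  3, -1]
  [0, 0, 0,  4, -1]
λ = 1: alg = 5, geom = 2

Step 1 — factor the characteristic polynomial to read off the algebraic multiplicities:
  χ_A(x) = (x - 1)^5

Step 2 — compute geometric multiplicities via the rank-nullity identity g(λ) = n − rank(A − λI):
  rank(A − (1)·I) = 3, so dim ker(A − (1)·I) = n − 3 = 2

Summary:
  λ = 1: algebraic multiplicity = 5, geometric multiplicity = 2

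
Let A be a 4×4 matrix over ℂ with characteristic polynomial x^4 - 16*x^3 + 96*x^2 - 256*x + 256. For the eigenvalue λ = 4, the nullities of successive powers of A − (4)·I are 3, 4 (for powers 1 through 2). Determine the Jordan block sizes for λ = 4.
Block sizes for λ = 4: [2, 1, 1]

From the dimensions of kernels of powers, the number of Jordan blocks of size at least j is d_j − d_{j−1} where d_j = dim ker(N^j) (with d_0 = 0). Computing the differences gives [3, 1].
The number of blocks of size exactly k is (#blocks of size ≥ k) − (#blocks of size ≥ k + 1), so the partition is: 2 block(s) of size 1, 1 block(s) of size 2.
In nonincreasing order the block sizes are [2, 1, 1].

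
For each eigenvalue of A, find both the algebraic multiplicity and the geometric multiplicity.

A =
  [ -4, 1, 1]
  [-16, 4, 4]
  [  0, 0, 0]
λ = 0: alg = 3, geom = 2

Step 1 — factor the characteristic polynomial to read off the algebraic multiplicities:
  χ_A(x) = x^3

Step 2 — compute geometric multiplicities via the rank-nullity identity g(λ) = n − rank(A − λI):
  rank(A − (0)·I) = 1, so dim ker(A − (0)·I) = n − 1 = 2

Summary:
  λ = 0: algebraic multiplicity = 3, geometric multiplicity = 2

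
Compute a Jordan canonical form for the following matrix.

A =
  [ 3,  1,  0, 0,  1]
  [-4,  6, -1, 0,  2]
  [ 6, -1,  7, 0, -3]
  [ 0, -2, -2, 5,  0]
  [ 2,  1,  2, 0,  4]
J_3(5) ⊕ J_1(5) ⊕ J_1(5)

The characteristic polynomial is
  det(x·I − A) = x^5 - 25*x^4 + 250*x^3 - 1250*x^2 + 3125*x - 3125 = (x - 5)^5

Eigenvalues and multiplicities (the geometric multiplicity of λ is n − rank(A − λI), which equals the number of Jordan blocks for λ):
  λ = 5: algebraic multiplicity = 5, geometric multiplicity = 3

Determining the block sizes for each eigenvalue:
  λ = 5: with am = 5 and gm = 3, the partition is not yet determined (e.g. several partitions of 5 into 3 parts exist). Let N = A − (5)·I. Computing rank(N^1) = 2, rank(N^2) = 1, rank(N^3) = 0; the number of blocks of size ≥ j is rank(N^{j−1}) − rank(N^j), giving [3, 1, 1]. So we have 1 block(s) of size 3, 2 block(s) of size 1 → block sizes [3, 1, 1]

Assembling the blocks gives a Jordan form
J =
  [5, 1, 0, 0, 0]
  [0, 5, 1, 0, 0]
  [0, 0, 5, 0, 0]
  [0, 0, 0, 5, 0]
  [0, 0, 0, 0, 5]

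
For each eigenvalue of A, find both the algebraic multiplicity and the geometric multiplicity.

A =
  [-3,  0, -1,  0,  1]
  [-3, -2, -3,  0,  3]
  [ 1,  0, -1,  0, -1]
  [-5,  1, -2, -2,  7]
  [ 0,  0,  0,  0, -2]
λ = -2: alg = 5, geom = 3

Step 1 — factor the characteristic polynomial to read off the algebraic multiplicities:
  χ_A(x) = (x + 2)^5

Step 2 — compute geometric multiplicities via the rank-nullity identity g(λ) = n − rank(A − λI):
  rank(A − (-2)·I) = 2, so dim ker(A − (-2)·I) = n − 2 = 3

Summary:
  λ = -2: algebraic multiplicity = 5, geometric multiplicity = 3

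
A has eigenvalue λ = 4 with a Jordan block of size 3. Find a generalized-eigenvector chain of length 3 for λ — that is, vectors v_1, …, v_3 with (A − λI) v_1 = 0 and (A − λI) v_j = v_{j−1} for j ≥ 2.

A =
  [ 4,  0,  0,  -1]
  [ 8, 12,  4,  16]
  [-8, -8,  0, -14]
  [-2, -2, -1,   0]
A Jordan chain for λ = 4 of length 3:
v_1 = (2, 0, -4, 0)ᵀ
v_2 = (0, 8, -8, -2)ᵀ
v_3 = (1, 0, 0, 0)ᵀ

Let N = A − (4)·I. We want v_3 with N^3 v_3 = 0 but N^2 v_3 ≠ 0; then v_{j-1} := N · v_j for j = 3, …, 2.

Pick v_3 = (1, 0, 0, 0)ᵀ.
Then v_2 = N · v_3 = (0, 8, -8, -2)ᵀ.
Then v_1 = N · v_2 = (2, 0, -4, 0)ᵀ.

Sanity check: (A − (4)·I) v_1 = (0, 0, 0, 0)ᵀ = 0. ✓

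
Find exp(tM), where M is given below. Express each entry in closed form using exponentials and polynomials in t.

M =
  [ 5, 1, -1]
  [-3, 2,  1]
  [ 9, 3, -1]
e^{tM} =
  [-3*t^2*exp(2*t)/2 + 3*t*exp(2*t) + exp(2*t), t*exp(2*t), t^2*exp(2*t)/2 - t*exp(2*t)]
  [-3*t*exp(2*t), exp(2*t), t*exp(2*t)]
  [-9*t^2*exp(2*t)/2 + 9*t*exp(2*t), 3*t*exp(2*t), 3*t^2*exp(2*t)/2 - 3*t*exp(2*t) + exp(2*t)]

Strategy: write M = P · J · P⁻¹ where J is a Jordan canonical form, so e^{tM} = P · e^{tJ} · P⁻¹, and e^{tJ} can be computed block-by-block.

M has Jordan form
J =
  [2, 1, 0]
  [0, 2, 1]
  [0, 0, 2]
(up to reordering of blocks).

Per-block formulas:
  For a 3×3 Jordan block J_3(2): exp(t · J_3(2)) = e^(2t)·(I + t·N + (t^2/2)·N^2), where N is the 3×3 nilpotent shift.

After assembling e^{tJ} and conjugating by P, we get:

e^{tM} =
  [-3*t^2*exp(2*t)/2 + 3*t*exp(2*t) + exp(2*t), t*exp(2*t), t^2*exp(2*t)/2 - t*exp(2*t)]
  [-3*t*exp(2*t), exp(2*t), t*exp(2*t)]
  [-9*t^2*exp(2*t)/2 + 9*t*exp(2*t), 3*t*exp(2*t), 3*t^2*exp(2*t)/2 - 3*t*exp(2*t) + exp(2*t)]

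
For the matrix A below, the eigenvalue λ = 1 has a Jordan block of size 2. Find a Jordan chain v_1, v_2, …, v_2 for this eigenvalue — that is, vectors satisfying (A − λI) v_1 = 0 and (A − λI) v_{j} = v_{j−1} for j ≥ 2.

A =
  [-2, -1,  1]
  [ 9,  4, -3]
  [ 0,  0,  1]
A Jordan chain for λ = 1 of length 2:
v_1 = (-3, 9, 0)ᵀ
v_2 = (1, 0, 0)ᵀ

Let N = A − (1)·I. We want v_2 with N^2 v_2 = 0 but N^1 v_2 ≠ 0; then v_{j-1} := N · v_j for j = 2, …, 2.

Pick v_2 = (1, 0, 0)ᵀ.
Then v_1 = N · v_2 = (-3, 9, 0)ᵀ.

Sanity check: (A − (1)·I) v_1 = (0, 0, 0)ᵀ = 0. ✓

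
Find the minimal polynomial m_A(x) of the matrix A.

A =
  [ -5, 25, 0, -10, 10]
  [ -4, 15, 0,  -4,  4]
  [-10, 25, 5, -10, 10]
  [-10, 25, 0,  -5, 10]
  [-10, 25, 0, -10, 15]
x^2 - 10*x + 25

The characteristic polynomial is χ_A(x) = (x - 5)^5, so the eigenvalues are known. The minimal polynomial is
  m_A(x) = Π_λ (x − λ)^{k_λ}
where k_λ is the size of the *largest* Jordan block for λ (equivalently, the smallest k with (A − λI)^k v = 0 for every generalised eigenvector v of λ).

  λ = 5: largest Jordan block has size 2, contributing (x − 5)^2

So m_A(x) = (x - 5)^2 = x^2 - 10*x + 25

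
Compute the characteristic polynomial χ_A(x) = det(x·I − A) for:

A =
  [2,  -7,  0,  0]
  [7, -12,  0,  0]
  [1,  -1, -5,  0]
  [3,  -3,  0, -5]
x^4 + 20*x^3 + 150*x^2 + 500*x + 625

Expanding det(x·I − A) (e.g. by cofactor expansion or by noting that A is similar to its Jordan form J, which has the same characteristic polynomial as A) gives
  χ_A(x) = x^4 + 20*x^3 + 150*x^2 + 500*x + 625
which factors as (x + 5)^4. The eigenvalues (with algebraic multiplicities) are λ = -5 with multiplicity 4.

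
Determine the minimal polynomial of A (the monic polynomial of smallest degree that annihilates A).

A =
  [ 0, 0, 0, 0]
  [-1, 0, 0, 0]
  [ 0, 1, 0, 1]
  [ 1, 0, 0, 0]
x^2

The characteristic polynomial is χ_A(x) = x^4, so the eigenvalues are known. The minimal polynomial is
  m_A(x) = Π_λ (x − λ)^{k_λ}
where k_λ is the size of the *largest* Jordan block for λ (equivalently, the smallest k with (A − λI)^k v = 0 for every generalised eigenvector v of λ).

  λ = 0: largest Jordan block has size 2, contributing (x − 0)^2

So m_A(x) = x^2 = x^2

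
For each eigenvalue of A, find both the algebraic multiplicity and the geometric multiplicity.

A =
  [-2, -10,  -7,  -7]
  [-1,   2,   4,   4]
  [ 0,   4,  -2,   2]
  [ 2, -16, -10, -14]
λ = -4: alg = 4, geom = 2

Step 1 — factor the characteristic polynomial to read off the algebraic multiplicities:
  χ_A(x) = (x + 4)^4

Step 2 — compute geometric multiplicities via the rank-nullity identity g(λ) = n − rank(A − λI):
  rank(A − (-4)·I) = 2, so dim ker(A − (-4)·I) = n − 2 = 2

Summary:
  λ = -4: algebraic multiplicity = 4, geometric multiplicity = 2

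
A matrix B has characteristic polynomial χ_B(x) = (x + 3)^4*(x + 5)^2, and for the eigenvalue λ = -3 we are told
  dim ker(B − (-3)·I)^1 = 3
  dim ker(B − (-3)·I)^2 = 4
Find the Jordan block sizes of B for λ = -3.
Block sizes for λ = -3: [2, 1, 1]

From the dimensions of kernels of powers, the number of Jordan blocks of size at least j is d_j − d_{j−1} where d_j = dim ker(N^j) (with d_0 = 0). Computing the differences gives [3, 1].
The number of blocks of size exactly k is (#blocks of size ≥ k) − (#blocks of size ≥ k + 1), so the partition is: 2 block(s) of size 1, 1 block(s) of size 2.
In nonincreasing order the block sizes are [2, 1, 1].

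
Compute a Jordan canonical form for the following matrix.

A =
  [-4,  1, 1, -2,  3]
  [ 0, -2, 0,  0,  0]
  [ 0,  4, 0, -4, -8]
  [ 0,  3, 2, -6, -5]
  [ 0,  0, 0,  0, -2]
J_2(-4) ⊕ J_2(-2) ⊕ J_1(-2)

The characteristic polynomial is
  det(x·I − A) = x^5 + 14*x^4 + 76*x^3 + 200*x^2 + 256*x + 128 = (x + 2)^3*(x + 4)^2

Eigenvalues and multiplicities (the geometric multiplicity of λ is n − rank(A − λI), which equals the number of Jordan blocks for λ):
  λ = -4: algebraic multiplicity = 2, geometric multiplicity = 1
  λ = -2: algebraic multiplicity = 3, geometric multiplicity = 2

Determining the block sizes for each eigenvalue:
  λ = -4: one block (gm = 1), so the single block has size am = 2 → block sizes [2]
  λ = -2: 2 blocks summing to 3 forces exactly one block of size 2 and the rest size 1 → block sizes [2, 1]

Assembling the blocks gives a Jordan form
J =
  [-4,  1,  0,  0,  0]
  [ 0, -4,  0,  0,  0]
  [ 0,  0, -2,  1,  0]
  [ 0,  0,  0, -2,  0]
  [ 0,  0,  0,  0, -2]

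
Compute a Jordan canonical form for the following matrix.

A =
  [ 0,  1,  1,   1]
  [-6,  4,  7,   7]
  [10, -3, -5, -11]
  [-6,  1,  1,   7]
J_3(0) ⊕ J_1(6)

The characteristic polynomial is
  det(x·I − A) = x^4 - 6*x^3 = x^3*(x - 6)

Eigenvalues and multiplicities (the geometric multiplicity of λ is n − rank(A − λI), which equals the number of Jordan blocks for λ):
  λ = 0: algebraic multiplicity = 3, geometric multiplicity = 1
  λ = 6: algebraic multiplicity = 1, geometric multiplicity = 1

Determining the block sizes for each eigenvalue:
  λ = 0: one block (gm = 1), so the single block has size am = 3 → block sizes [3]
  λ = 6: one block (gm = 1), so the single block has size am = 1 → block sizes [1]

Assembling the blocks gives a Jordan form
J =
  [0, 1, 0, 0]
  [0, 0, 1, 0]
  [0, 0, 0, 0]
  [0, 0, 0, 6]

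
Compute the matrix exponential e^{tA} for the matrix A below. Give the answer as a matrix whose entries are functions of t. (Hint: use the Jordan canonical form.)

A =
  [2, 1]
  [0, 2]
e^{tA} =
  [exp(2*t), t*exp(2*t)]
  [0, exp(2*t)]

Strategy: write A = P · J · P⁻¹ where J is a Jordan canonical form, so e^{tA} = P · e^{tJ} · P⁻¹, and e^{tJ} can be computed block-by-block.

A has Jordan form
J =
  [2, 1]
  [0, 2]
(up to reordering of blocks).

Per-block formulas:
  For a 2×2 Jordan block J_2(2): exp(t · J_2(2)) = e^(2t)·(I + t·N), where N is the 2×2 nilpotent shift.

After assembling e^{tJ} and conjugating by P, we get:

e^{tA} =
  [exp(2*t), t*exp(2*t)]
  [0, exp(2*t)]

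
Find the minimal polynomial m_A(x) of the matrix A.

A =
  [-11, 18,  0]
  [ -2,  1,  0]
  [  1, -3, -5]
x^2 + 10*x + 25

The characteristic polynomial is χ_A(x) = (x + 5)^3, so the eigenvalues are known. The minimal polynomial is
  m_A(x) = Π_λ (x − λ)^{k_λ}
where k_λ is the size of the *largest* Jordan block for λ (equivalently, the smallest k with (A − λI)^k v = 0 for every generalised eigenvector v of λ).

  λ = -5: largest Jordan block has size 2, contributing (x + 5)^2

So m_A(x) = (x + 5)^2 = x^2 + 10*x + 25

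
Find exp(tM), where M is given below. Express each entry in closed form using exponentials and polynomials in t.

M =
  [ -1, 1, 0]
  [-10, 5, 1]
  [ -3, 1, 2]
e^{tM} =
  [-t^2*exp(2*t)/2 - 3*t*exp(2*t) + exp(2*t), t*exp(2*t), t^2*exp(2*t)/2]
  [-3*t^2*exp(2*t)/2 - 10*t*exp(2*t), 3*t*exp(2*t) + exp(2*t), 3*t^2*exp(2*t)/2 + t*exp(2*t)]
  [-t^2*exp(2*t)/2 - 3*t*exp(2*t), t*exp(2*t), t^2*exp(2*t)/2 + exp(2*t)]

Strategy: write M = P · J · P⁻¹ where J is a Jordan canonical form, so e^{tM} = P · e^{tJ} · P⁻¹, and e^{tJ} can be computed block-by-block.

M has Jordan form
J =
  [2, 1, 0]
  [0, 2, 1]
  [0, 0, 2]
(up to reordering of blocks).

Per-block formulas:
  For a 3×3 Jordan block J_3(2): exp(t · J_3(2)) = e^(2t)·(I + t·N + (t^2/2)·N^2), where N is the 3×3 nilpotent shift.

After assembling e^{tJ} and conjugating by P, we get:

e^{tM} =
  [-t^2*exp(2*t)/2 - 3*t*exp(2*t) + exp(2*t), t*exp(2*t), t^2*exp(2*t)/2]
  [-3*t^2*exp(2*t)/2 - 10*t*exp(2*t), 3*t*exp(2*t) + exp(2*t), 3*t^2*exp(2*t)/2 + t*exp(2*t)]
  [-t^2*exp(2*t)/2 - 3*t*exp(2*t), t*exp(2*t), t^2*exp(2*t)/2 + exp(2*t)]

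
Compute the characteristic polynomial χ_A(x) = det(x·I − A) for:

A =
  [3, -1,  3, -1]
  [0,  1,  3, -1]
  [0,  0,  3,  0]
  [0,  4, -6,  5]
x^4 - 12*x^3 + 54*x^2 - 108*x + 81

Expanding det(x·I − A) (e.g. by cofactor expansion or by noting that A is similar to its Jordan form J, which has the same characteristic polynomial as A) gives
  χ_A(x) = x^4 - 12*x^3 + 54*x^2 - 108*x + 81
which factors as (x - 3)^4. The eigenvalues (with algebraic multiplicities) are λ = 3 with multiplicity 4.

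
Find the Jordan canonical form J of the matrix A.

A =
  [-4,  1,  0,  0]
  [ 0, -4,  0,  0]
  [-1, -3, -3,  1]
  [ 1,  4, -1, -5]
J_2(-4) ⊕ J_2(-4)

The characteristic polynomial is
  det(x·I − A) = x^4 + 16*x^3 + 96*x^2 + 256*x + 256 = (x + 4)^4

Eigenvalues and multiplicities (the geometric multiplicity of λ is n − rank(A − λI), which equals the number of Jordan blocks for λ):
  λ = -4: algebraic multiplicity = 4, geometric multiplicity = 2

Determining the block sizes for each eigenvalue:
  λ = -4: with am = 4 and gm = 2, the partition is not yet determined (e.g. several partitions of 4 into 2 parts exist). Let N = A − (-4)·I. Computing rank(N^1) = 2, rank(N^2) = 0; the number of blocks of size ≥ j is rank(N^{j−1}) − rank(N^j), giving [2, 2]. So we have 2 block(s) of size 2 → block sizes [2, 2]

Assembling the blocks gives a Jordan form
J =
  [-4,  1,  0,  0]
  [ 0, -4,  0,  0]
  [ 0,  0, -4,  1]
  [ 0,  0,  0, -4]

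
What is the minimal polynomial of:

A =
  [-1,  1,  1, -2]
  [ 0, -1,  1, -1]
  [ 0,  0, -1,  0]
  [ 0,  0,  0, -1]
x^3 + 3*x^2 + 3*x + 1

The characteristic polynomial is χ_A(x) = (x + 1)^4, so the eigenvalues are known. The minimal polynomial is
  m_A(x) = Π_λ (x − λ)^{k_λ}
where k_λ is the size of the *largest* Jordan block for λ (equivalently, the smallest k with (A − λI)^k v = 0 for every generalised eigenvector v of λ).

  λ = -1: largest Jordan block has size 3, contributing (x + 1)^3

So m_A(x) = (x + 1)^3 = x^3 + 3*x^2 + 3*x + 1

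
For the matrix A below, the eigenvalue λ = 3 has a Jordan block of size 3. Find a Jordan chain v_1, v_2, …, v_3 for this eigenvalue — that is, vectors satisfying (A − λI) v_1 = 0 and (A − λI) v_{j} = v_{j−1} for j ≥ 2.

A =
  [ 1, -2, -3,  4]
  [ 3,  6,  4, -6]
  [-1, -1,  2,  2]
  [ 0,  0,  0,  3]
A Jordan chain for λ = 3 of length 3:
v_1 = (1, -1, 0, 0)ᵀ
v_2 = (-2, 3, -1, 0)ᵀ
v_3 = (1, 0, 0, 0)ᵀ

Let N = A − (3)·I. We want v_3 with N^3 v_3 = 0 but N^2 v_3 ≠ 0; then v_{j-1} := N · v_j for j = 3, …, 2.

Pick v_3 = (1, 0, 0, 0)ᵀ.
Then v_2 = N · v_3 = (-2, 3, -1, 0)ᵀ.
Then v_1 = N · v_2 = (1, -1, 0, 0)ᵀ.

Sanity check: (A − (3)·I) v_1 = (0, 0, 0, 0)ᵀ = 0. ✓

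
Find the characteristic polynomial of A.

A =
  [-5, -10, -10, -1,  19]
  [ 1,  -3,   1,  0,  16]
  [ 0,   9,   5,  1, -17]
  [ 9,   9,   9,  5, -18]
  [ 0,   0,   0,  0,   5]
x^5 - 7*x^4 - 29*x^3 + 235*x^2 + 200*x - 2000

Expanding det(x·I − A) (e.g. by cofactor expansion or by noting that A is similar to its Jordan form J, which has the same characteristic polynomial as A) gives
  χ_A(x) = x^5 - 7*x^4 - 29*x^3 + 235*x^2 + 200*x - 2000
which factors as (x - 5)^3*(x + 4)^2. The eigenvalues (with algebraic multiplicities) are λ = -4 with multiplicity 2, λ = 5 with multiplicity 3.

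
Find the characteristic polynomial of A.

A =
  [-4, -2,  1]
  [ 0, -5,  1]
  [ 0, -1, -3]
x^3 + 12*x^2 + 48*x + 64

Expanding det(x·I − A) (e.g. by cofactor expansion or by noting that A is similar to its Jordan form J, which has the same characteristic polynomial as A) gives
  χ_A(x) = x^3 + 12*x^2 + 48*x + 64
which factors as (x + 4)^3. The eigenvalues (with algebraic multiplicities) are λ = -4 with multiplicity 3.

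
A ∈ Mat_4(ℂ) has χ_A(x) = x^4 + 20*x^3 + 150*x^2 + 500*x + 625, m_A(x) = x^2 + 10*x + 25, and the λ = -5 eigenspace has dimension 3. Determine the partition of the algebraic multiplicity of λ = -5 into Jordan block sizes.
Block sizes for λ = -5: [2, 1, 1]

Step 1 — from the characteristic polynomial, algebraic multiplicity of λ = -5 is 4. From dim ker(A − (-5)·I) = 3, there are exactly 3 Jordan blocks for λ = -5.
Step 2 — from the minimal polynomial, the factor (x + 5)^2 tells us the largest block for λ = -5 has size 2.
Step 3 — with total size 4, 3 blocks, and largest block 2, the block sizes (in nonincreasing order) are [2, 1, 1].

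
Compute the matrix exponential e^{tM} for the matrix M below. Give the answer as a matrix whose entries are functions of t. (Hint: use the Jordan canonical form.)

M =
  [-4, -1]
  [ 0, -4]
e^{tM} =
  [exp(-4*t), -t*exp(-4*t)]
  [0, exp(-4*t)]

Strategy: write M = P · J · P⁻¹ where J is a Jordan canonical form, so e^{tM} = P · e^{tJ} · P⁻¹, and e^{tJ} can be computed block-by-block.

M has Jordan form
J =
  [-4,  1]
  [ 0, -4]
(up to reordering of blocks).

Per-block formulas:
  For a 2×2 Jordan block J_2(-4): exp(t · J_2(-4)) = e^(-4t)·(I + t·N), where N is the 2×2 nilpotent shift.

After assembling e^{tJ} and conjugating by P, we get:

e^{tM} =
  [exp(-4*t), -t*exp(-4*t)]
  [0, exp(-4*t)]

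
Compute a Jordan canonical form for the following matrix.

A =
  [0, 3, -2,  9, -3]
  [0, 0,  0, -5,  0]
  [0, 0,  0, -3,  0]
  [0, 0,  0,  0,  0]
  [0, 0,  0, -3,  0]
J_2(0) ⊕ J_2(0) ⊕ J_1(0)

The characteristic polynomial is
  det(x·I − A) = x^5

Eigenvalues and multiplicities (the geometric multiplicity of λ is n − rank(A − λI), which equals the number of Jordan blocks for λ):
  λ = 0: algebraic multiplicity = 5, geometric multiplicity = 3

Determining the block sizes for each eigenvalue:
  λ = 0: with am = 5 and gm = 3, the partition is not yet determined (e.g. several partitions of 5 into 3 parts exist). Let N = A − (0)·I. Computing rank(N^1) = 2, rank(N^2) = 0; the number of blocks of size ≥ j is rank(N^{j−1}) − rank(N^j), giving [3, 2]. So we have 2 block(s) of size 2, 1 block(s) of size 1 → block sizes [2, 2, 1]

Assembling the blocks gives a Jordan form
J =
  [0, 1, 0, 0, 0]
  [0, 0, 0, 0, 0]
  [0, 0, 0, 1, 0]
  [0, 0, 0, 0, 0]
  [0, 0, 0, 0, 0]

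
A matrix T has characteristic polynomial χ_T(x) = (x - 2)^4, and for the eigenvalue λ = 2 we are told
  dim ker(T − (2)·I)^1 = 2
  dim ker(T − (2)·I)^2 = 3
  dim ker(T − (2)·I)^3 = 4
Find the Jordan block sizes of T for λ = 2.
Block sizes for λ = 2: [3, 1]

From the dimensions of kernels of powers, the number of Jordan blocks of size at least j is d_j − d_{j−1} where d_j = dim ker(N^j) (with d_0 = 0). Computing the differences gives [2, 1, 1].
The number of blocks of size exactly k is (#blocks of size ≥ k) − (#blocks of size ≥ k + 1), so the partition is: 1 block(s) of size 1, 1 block(s) of size 3.
In nonincreasing order the block sizes are [3, 1].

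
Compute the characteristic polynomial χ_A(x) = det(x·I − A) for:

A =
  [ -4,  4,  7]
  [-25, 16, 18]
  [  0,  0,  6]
x^3 - 18*x^2 + 108*x - 216

Expanding det(x·I − A) (e.g. by cofactor expansion or by noting that A is similar to its Jordan form J, which has the same characteristic polynomial as A) gives
  χ_A(x) = x^3 - 18*x^2 + 108*x - 216
which factors as (x - 6)^3. The eigenvalues (with algebraic multiplicities) are λ = 6 with multiplicity 3.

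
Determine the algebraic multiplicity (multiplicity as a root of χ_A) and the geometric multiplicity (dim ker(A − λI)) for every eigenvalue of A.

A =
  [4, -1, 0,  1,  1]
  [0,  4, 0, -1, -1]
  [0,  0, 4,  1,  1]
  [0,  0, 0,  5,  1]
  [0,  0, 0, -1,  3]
λ = 4: alg = 5, geom = 3

Step 1 — factor the characteristic polynomial to read off the algebraic multiplicities:
  χ_A(x) = (x - 4)^5

Step 2 — compute geometric multiplicities via the rank-nullity identity g(λ) = n − rank(A − λI):
  rank(A − (4)·I) = 2, so dim ker(A − (4)·I) = n − 2 = 3

Summary:
  λ = 4: algebraic multiplicity = 5, geometric multiplicity = 3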